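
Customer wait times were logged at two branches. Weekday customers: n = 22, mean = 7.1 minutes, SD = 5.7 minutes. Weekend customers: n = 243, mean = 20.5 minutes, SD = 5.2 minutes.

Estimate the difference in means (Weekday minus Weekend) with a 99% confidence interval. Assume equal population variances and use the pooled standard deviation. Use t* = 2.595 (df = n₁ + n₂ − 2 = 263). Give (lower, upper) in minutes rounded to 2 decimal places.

Pooled variance s_p² = [21·5.7² + 242·5.2²] / (22+243−2) = 27.4752, so s_p = 5.2417.
SE_diff = s_p·√(1/n₁ + 1/n₂) = 5.2417·√(1/22 + 1/243) = 1.1670.
t* = 2.595; margin = 2.595 × 1.1670 = 3.0284.
Difference = 7.1 − 20.5 = -13.4000.
-13.4000 ± 3.0284 → (-16.43, -10.37).

(-16.43, -10.37)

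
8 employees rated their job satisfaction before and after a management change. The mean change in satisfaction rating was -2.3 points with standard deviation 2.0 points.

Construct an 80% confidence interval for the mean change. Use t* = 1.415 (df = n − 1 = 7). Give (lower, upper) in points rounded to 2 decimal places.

Paired design: SE = s_d/√n = 2.0/√8 = 0.7071.
t* = 1.415; margin of error = 1.415 × 0.7071 = 1.0005.
-2.3 ± 1.0005 → (-3.30, -1.30).

(-3.30, -1.30)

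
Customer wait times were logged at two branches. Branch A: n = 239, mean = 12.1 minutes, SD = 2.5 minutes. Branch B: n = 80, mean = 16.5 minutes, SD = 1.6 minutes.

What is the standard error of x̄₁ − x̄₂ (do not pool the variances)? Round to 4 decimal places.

0.2411

Per-group SEs: s₁/√n₁ = 2.5/√239 = 0.1617, s₂/√n₂ = 1.6/√80 = 0.1789.
Unpooled SE of the difference: √(0.02614689 + 0.03200521) = 0.2411.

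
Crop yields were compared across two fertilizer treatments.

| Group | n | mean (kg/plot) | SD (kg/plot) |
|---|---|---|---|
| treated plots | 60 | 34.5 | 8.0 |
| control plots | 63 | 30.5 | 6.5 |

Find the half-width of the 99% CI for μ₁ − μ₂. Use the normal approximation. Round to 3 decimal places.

3.395

Standard errors of each mean: 8.0/√60 = 1.0328 and 6.5/√63 = 0.8189.
SE(x̄₁ − x̄₂) = √(1.0328² + 0.8189²) = 1.3181 for independent samples with unequal variances.
With z* = 2.576, the margin is 2.576 × 1.3181 = 3.3954.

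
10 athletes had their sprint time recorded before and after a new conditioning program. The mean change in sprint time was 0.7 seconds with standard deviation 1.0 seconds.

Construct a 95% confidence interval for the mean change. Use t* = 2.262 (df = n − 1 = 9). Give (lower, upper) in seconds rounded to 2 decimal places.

(-0.02, 1.42)

Paired design: SE = s_d/√n = 1.0/√10 = 0.3162.
t* = 2.262; margin of error = 2.262 × 0.3162 = 0.7152.
0.7 ± 0.7152 → (-0.02, 1.42).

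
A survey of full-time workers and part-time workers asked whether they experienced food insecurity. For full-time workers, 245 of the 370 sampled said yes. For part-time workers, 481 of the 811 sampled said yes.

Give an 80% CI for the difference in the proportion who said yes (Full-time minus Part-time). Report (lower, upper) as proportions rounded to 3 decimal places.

(0.031, 0.108)

First, p̂₁ = 245/370 = 0.6622; p̂₂ = 481/811 = 0.5931.
The two standard errors are √(0.6622×0.3378/370) = 0.02459 and √(0.5931×0.4069/811) = 0.01725.
Because the samples are independent, SE_diff = √(0.02459² + 0.01725²) = 0.03004.
Using z* = 1.282 for 80%, ME = 1.282 × 0.03004 = 0.03851.
p̂₁ − p̂₂ = 0.0691; interval 0.0691 ± 0.03851 gives (0.031, 0.108).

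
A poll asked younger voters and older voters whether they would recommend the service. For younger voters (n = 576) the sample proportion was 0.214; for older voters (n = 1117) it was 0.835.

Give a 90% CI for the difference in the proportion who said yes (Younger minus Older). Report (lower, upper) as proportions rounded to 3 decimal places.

SE₁ = √(p̂₁(1−p̂₁)/n₁) = √(0.2140·0.7860/576) = 0.01709; SE₂ = √(0.8350·0.1650/1117) = 0.01111.
Independent samples: SE of the difference = √(SE₁² + SE₂²) = √(0.0002920681 + 0.0001234321) = 0.02038.
z* for 90% confidence is 1.645, so the margin of error is 1.645 × 0.02038 = 0.03353.
Point estimate p̂₁ − p̂₂ = 0.2140 − 0.8350 = -0.6210.
-0.6210 ± 0.03353 → (-0.655, -0.587).

(-0.655, -0.587)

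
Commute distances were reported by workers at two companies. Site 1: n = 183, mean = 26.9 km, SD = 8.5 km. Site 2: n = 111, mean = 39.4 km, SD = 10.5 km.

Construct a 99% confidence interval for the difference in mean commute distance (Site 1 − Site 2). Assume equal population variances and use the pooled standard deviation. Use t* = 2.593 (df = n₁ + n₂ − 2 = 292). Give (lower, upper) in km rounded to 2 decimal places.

s_p = √[((n₁−1)s₁² + (n₂−1)s₂²)/(n₁+n₂−2)] = √[(182·8.5² + 110·10.5²)/292] = 9.3040.
SE = 9.3040·√(1/183 + 1/111) = 1.1193.
With t* = 2.593, margin = 2.593 × 1.1193 = 2.9023.
x̄₁ − x̄₂ = 26.9 − 39.4 = -12.5000; interval -12.5000 ± 2.9023 = (-15.40, -9.60).

(-15.40, -9.60)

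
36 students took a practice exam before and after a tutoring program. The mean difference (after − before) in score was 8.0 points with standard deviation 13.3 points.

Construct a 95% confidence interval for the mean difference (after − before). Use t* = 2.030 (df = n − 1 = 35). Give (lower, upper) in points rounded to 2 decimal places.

(3.50, 12.50)

Paired design: SE = s_d/√n = 13.3/√36 = 2.2167.
t* = 2.030; margin of error = 2.030 × 2.2167 = 4.4999.
8.0 ± 4.4999 → (3.50, 12.50).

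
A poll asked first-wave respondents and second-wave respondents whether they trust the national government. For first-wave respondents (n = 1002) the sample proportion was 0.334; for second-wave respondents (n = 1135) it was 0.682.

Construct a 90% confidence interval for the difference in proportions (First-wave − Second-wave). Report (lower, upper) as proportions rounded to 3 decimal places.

Each SE is √(p̂(1−p̂)/n): √(0.3340·0.6660/1002) = 0.01490 and √(0.6820·0.3180/1135) = 0.01382.
SE(p̂₁ − p̂₂) = √(SE₁² + SE₂²) = √(0.00022201 + 0.0001909924) = 0.02032, since the two samples are independent.
At 90% confidence z* = 1.645; margin = 1.645 × 0.02032 = 0.03343.
The difference is 0.3340 − 0.6820 = -0.3480, so the interval is -0.3480 ± 0.03343 = (-0.381, -0.315).

(-0.381, -0.315)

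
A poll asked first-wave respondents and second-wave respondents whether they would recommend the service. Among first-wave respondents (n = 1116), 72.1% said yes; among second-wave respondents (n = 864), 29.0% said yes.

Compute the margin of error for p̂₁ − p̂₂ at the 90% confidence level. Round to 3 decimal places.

0.034

SE₁ = √(p̂₁(1−p̂₁)/n₁) = √(0.7210·0.2790/1116) = 0.01343; SE₂ = √(0.2900·0.7100/864) = 0.01544.
Independent samples: SE of the difference = √(SE₁² + SE₂²) = √(0.0001803649 + 0.0002383936) = 0.02046.
z* for 90% confidence is 1.645, so the margin of error is 1.645 × 0.02046 = 0.03366.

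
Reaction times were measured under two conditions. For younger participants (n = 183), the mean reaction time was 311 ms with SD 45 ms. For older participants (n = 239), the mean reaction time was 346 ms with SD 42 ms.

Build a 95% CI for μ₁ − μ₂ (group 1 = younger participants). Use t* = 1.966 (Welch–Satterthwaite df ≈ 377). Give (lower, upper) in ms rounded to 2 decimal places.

SE₁ = s₁/√n₁ = 45/√183 = 3.3265; SE₂ = 42/√239 = 2.7168.
Independent samples, unequal variances: SE_diff = √(SE₁² + SE₂²) = √(11.06560225 + 7.38100224) = 4.2950.
t* = 1.966, so margin of error = 1.966 × 4.2950 = 8.4440.
Difference in means = 311 − 346 = -35.0000.
-35.0000 ± 8.4440 → (-43.44, -26.56).

(-43.44, -26.56)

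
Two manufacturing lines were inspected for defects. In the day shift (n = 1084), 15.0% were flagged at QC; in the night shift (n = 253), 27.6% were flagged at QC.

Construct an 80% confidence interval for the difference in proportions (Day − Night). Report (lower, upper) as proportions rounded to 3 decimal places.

SE₁ = √(p̂₁(1−p̂₁)/n₁) = √(0.1500·0.8500/1084) = 0.01085; SE₂ = √(0.2760·0.7240/253) = 0.02810.
Independent samples: SE of the difference = √(SE₁² + SE₂²) = √(0.0001177225 + 0.00078961) = 0.03012.
z* for 80% confidence is 1.282, so the margin of error is 1.282 × 0.03012 = 0.03861.
Point estimate p̂₁ − p̂₂ = 0.1500 − 0.2760 = -0.1260.
-0.1260 ± 0.03861 → (-0.165, -0.087).

(-0.165, -0.087)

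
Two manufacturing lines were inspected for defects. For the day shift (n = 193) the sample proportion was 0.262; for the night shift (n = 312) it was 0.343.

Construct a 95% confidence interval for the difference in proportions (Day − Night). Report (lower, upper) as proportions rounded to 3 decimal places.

SE₁ = √(p̂₁(1−p̂₁)/n₁) = √(0.2620·0.7380/193) = 0.03165; SE₂ = √(0.3430·0.6570/312) = 0.02688.
Independent samples: SE of the difference = √(SE₁² + SE₂²) = √(0.0010017225 + 0.0007225344) = 0.04152.
z* for 95% confidence is 1.960, so the margin of error is 1.960 × 0.04152 = 0.08138.
Point estimate p̂₁ − p̂₂ = 0.2620 − 0.3430 = -0.0810.
-0.0810 ± 0.08138 → (-0.162, 0.000).

(-0.162, 0.000)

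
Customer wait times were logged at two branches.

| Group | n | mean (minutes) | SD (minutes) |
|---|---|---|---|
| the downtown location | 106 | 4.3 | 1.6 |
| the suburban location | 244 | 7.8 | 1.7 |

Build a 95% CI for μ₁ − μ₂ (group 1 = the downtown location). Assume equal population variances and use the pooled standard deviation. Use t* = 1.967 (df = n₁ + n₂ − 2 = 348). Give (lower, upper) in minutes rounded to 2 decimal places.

s_p = √[((n₁−1)s₁² + (n₂−1)s₂²)/(n₁+n₂−2)] = √[(105·1.6² + 243·1.7²)/348] = 1.6705.
SE = 1.6705·√(1/106 + 1/244) = 0.1943.
With t* = 1.967, margin = 1.967 × 0.1943 = 0.3822.
x̄₁ − x̄₂ = 4.3 − 7.8 = -3.5000; interval -3.5000 ± 0.3822 = (-3.88, -3.12).

(-3.88, -3.12)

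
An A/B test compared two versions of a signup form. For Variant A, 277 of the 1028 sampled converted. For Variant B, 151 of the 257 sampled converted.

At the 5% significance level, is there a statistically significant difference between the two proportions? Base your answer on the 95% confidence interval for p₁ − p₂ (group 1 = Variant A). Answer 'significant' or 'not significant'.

Sample proportions: 277/1028 = 0.2695, 151/257 = 0.5875.
Each SE is √(p̂(1−p̂)/n): √(0.2695·0.7305/1028) = 0.01384 and √(0.5875·0.4125/257) = 0.03071.
SE(p̂₁ − p̂₂) = √(SE₁² + SE₂²) = √(0.0001915456 + 0.0009431041) = 0.03368, since the two samples are independent.
At 95% confidence z* = 1.960; margin = 1.960 × 0.03368 = 0.06601.
The difference is 0.2695 − 0.5875 = -0.3180, so the interval is -0.3180 ± 0.06601 = (-0.38401, -0.25199).
The interval (-0.38401, -0.25199) does not contain 0, so the difference is significant.

significant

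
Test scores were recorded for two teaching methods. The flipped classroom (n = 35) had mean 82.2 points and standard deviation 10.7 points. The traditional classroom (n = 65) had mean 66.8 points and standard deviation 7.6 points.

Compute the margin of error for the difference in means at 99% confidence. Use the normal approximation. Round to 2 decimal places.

Per-group SEs: s₁/√n₁ = 10.7/√35 = 1.8086, s₂/√n₂ = 7.6/√65 = 0.9427.
Unpooled SE of the difference: √(3.27103396 + 0.88868329) = 2.0395.
Margin of error = z* · SE = 2.576 × 2.0395 = 5.2538.

5.25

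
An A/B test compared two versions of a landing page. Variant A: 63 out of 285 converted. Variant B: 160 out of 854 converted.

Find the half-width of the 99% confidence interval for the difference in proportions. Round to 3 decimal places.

p̂₁ = 63/285 = 0.2211 and p̂₂ = 160/854 = 0.1874.
SE₁ = √(p̂₁(1−p̂₁)/n₁) = √(0.2211·0.7789/285) = 0.02458; SE₂ = √(0.1874·0.8126/854) = 0.01335.
Independent samples: SE of the difference = √(SE₁² + SE₂²) = √(0.0006041764 + 0.0001782225) = 0.02797.
z* for 99% confidence is 2.576, so the margin of error is 2.576 × 0.02797 = 0.07205.

0.072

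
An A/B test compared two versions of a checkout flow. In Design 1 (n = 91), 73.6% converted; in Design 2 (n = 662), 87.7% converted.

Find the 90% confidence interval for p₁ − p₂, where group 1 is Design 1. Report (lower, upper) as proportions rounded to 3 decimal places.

SE₁ = √(p̂₁(1−p̂₁)/n₁) = √(0.7360·0.2640/91) = 0.04621; SE₂ = √(0.8770·0.1230/662) = 0.01277.
Independent samples: SE of the difference = √(SE₁² + SE₂²) = √(0.0021353641 + 0.0001630729) = 0.04794.
z* for 90% confidence is 1.645, so the margin of error is 1.645 × 0.04794 = 0.07886.
Point estimate p̂₁ − p̂₂ = 0.7360 − 0.8770 = -0.1410.
-0.1410 ± 0.07886 → (-0.220, -0.062).

(-0.220, -0.062)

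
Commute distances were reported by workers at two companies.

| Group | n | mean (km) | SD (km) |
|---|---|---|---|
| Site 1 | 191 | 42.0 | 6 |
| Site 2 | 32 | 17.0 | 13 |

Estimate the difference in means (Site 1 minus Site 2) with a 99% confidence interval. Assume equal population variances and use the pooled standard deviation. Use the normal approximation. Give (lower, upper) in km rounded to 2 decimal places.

(21.36, 28.64)

s_p = √[((n₁−1)s₁² + (n₂−1)s₂²)/(n₁+n₂−2)] = √[(190·6² + 31·13²)/221] = 7.3930.
SE = 7.3930·√(1/191 + 1/32) = 1.4122.
With z* = 2.576, margin = 2.576 × 1.4122 = 3.6378.
x̄₁ − x̄₂ = 42.0 − 17.0 = 25.0000; interval 25.0000 ± 3.6378 = (21.36, 28.64).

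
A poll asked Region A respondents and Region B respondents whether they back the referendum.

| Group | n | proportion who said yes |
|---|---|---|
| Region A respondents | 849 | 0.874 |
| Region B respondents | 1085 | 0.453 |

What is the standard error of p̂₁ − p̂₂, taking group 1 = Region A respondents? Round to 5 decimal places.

Each SE is √(p̂(1−p̂)/n): √(0.8740·0.1260/849) = 0.01139 and √(0.4530·0.5470/1085) = 0.01511.
SE(p̂₁ − p̂₂) = √(SE₁² + SE₂²) = √(0.0001297321 + 0.0002283121) = 0.01892, since the two samples are independent.

0.01892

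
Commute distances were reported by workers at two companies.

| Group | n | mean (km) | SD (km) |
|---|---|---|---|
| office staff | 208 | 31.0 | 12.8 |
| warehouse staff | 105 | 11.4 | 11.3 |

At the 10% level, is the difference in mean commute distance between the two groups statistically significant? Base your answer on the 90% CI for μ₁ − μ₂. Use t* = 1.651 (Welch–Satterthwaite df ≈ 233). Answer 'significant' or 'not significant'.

SE₁ = s₁/√n₁ = 12.8/√208 = 0.8875; SE₂ = 11.3/√105 = 1.1028.
Independent samples, unequal variances: SE_diff = √(SE₁² + SE₂²) = √(0.78765625 + 1.21616784) = 1.4156.
t* = 1.651, so margin of error = 1.651 × 1.4156 = 2.3372.
Difference in means = 31.0 − 11.4 = 19.6000.
19.6000 ± 2.3372 → (17.2628, 21.9372).
The interval (17.2628, 21.9372) does not contain 0, so the difference is significant.

significant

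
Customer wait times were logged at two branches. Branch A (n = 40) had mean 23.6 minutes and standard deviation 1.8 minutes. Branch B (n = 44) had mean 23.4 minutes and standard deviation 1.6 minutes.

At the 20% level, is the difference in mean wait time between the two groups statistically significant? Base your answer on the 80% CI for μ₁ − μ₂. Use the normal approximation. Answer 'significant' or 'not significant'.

not significant

Standard errors of each mean: 1.8/√40 = 0.2846 and 1.6/√44 = 0.2412.
SE(x̄₁ − x̄₂) = √(0.2846² + 0.2412²) = 0.3731 for independent samples with unequal variances.
With z* = 1.282, the margin is 1.282 × 0.3731 = 0.4783.
x̄₁ − x̄₂ = 23.6 − 23.4 = 0.2000; the interval is 0.2000 ± 0.4783 = (-0.2783, 0.6783).
The interval (-0.2783, 0.6783) contains 0, so the difference is not significant.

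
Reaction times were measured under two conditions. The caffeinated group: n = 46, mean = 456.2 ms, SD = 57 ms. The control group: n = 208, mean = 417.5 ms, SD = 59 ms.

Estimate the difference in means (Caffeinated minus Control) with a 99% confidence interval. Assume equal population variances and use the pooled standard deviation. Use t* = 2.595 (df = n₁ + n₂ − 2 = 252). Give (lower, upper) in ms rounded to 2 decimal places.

Pooled variance s_p² = [45·57² + 207·59²] / (46+208−2) = 3439.5714, so s_p = 58.6479.
SE_diff = s_p·√(1/n₁ + 1/n₂) = 58.6479·√(1/46 + 1/208) = 9.5556.
t* = 2.595; margin = 2.595 × 9.5556 = 24.7968.
Difference = 456.2 − 417.5 = 38.7000.
38.7000 ± 24.7968 → (13.90, 63.50).

(13.90, 63.50)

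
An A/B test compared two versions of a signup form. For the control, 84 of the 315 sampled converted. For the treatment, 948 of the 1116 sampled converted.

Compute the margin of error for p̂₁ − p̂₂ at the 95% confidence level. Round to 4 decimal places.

First, p̂₁ = 84/315 = 0.2667; p̂₂ = 948/1116 = 0.8495.
The two standard errors are √(0.2667×0.7333/315) = 0.02492 and √(0.8495×0.1505/1116) = 0.01070.
Because the samples are independent, SE_diff = √(0.02492² + 0.01070²) = 0.02712.
Using z* = 1.960 for 95%, ME = 1.960 × 0.02712 = 0.05316.

0.0532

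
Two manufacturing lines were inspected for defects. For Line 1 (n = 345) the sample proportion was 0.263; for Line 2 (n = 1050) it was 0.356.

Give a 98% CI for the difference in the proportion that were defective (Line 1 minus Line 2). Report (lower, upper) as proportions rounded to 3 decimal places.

(-0.158, -0.028)

Each SE is √(p̂(1−p̂)/n): √(0.2630·0.7370/345) = 0.02370 and √(0.3560·0.6440/1050) = 0.01478.
SE(p̂₁ − p̂₂) = √(SE₁² + SE₂²) = √(0.00056169 + 0.0002184484) = 0.02793, since the two samples are independent.
At 98% confidence z* = 2.326; margin = 2.326 × 0.02793 = 0.06497.
The difference is 0.2630 − 0.3560 = -0.0930, so the interval is -0.0930 ± 0.06497 = (-0.158, -0.028).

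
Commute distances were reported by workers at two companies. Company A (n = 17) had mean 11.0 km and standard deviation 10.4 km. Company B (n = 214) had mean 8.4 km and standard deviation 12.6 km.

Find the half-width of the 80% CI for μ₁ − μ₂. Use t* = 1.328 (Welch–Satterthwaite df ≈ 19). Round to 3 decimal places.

3.540

Standard errors of each mean: 10.4/√17 = 2.5224 and 12.6/√214 = 0.8613.
SE(x̄₁ − x̄₂) = √(2.5224² + 0.8613²) = 2.6654 for independent samples with unequal variances.
With t* = 1.328, the margin is 1.328 × 2.6654 = 3.5397.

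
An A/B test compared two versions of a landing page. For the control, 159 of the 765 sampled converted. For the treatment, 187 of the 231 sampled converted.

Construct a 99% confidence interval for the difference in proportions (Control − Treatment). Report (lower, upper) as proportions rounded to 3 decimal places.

(-0.678, -0.525)

First, p̂₁ = 159/765 = 0.2078; p̂₂ = 187/231 = 0.8095.
The two standard errors are √(0.2078×0.7922/765) = 0.01467 and √(0.8095×0.1905/231) = 0.02584.
Because the samples are independent, SE_diff = √(0.01467² + 0.02584²) = 0.02971.
Using z* = 2.576 for 99%, ME = 2.576 × 0.02971 = 0.07653.
p̂₁ − p̂₂ = -0.6017; interval -0.6017 ± 0.07653 gives (-0.678, -0.525).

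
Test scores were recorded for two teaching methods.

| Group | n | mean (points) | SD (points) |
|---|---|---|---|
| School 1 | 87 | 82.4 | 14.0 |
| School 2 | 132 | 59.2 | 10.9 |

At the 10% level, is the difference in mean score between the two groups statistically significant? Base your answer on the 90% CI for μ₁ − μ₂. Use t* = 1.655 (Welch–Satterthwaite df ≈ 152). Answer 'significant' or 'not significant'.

SE₁ = s₁/√n₁ = 14.0/√87 = 1.5010; SE₂ = 10.9/√132 = 0.9487.
Independent samples, unequal variances: SE_diff = √(SE₁² + SE₂²) = √(2.253001 + 0.90003169) = 1.7757.
t* = 1.655, so margin of error = 1.655 × 1.7757 = 2.9388.
Difference in means = 82.4 − 59.2 = 23.2000.
23.2000 ± 2.9388 → (20.2612, 26.1388).
The interval (20.2612, 26.1388) does not contain 0, so the difference is significant.

significant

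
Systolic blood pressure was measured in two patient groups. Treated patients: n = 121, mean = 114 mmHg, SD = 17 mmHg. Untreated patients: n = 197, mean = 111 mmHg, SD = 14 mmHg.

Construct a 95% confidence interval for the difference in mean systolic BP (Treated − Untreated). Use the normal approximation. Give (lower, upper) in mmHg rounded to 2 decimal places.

(-0.61, 6.61)

Standard errors of each mean: 17/√121 = 1.5455 and 14/√197 = 0.9975.
SE(x̄₁ − x̄₂) = √(1.5455² + 0.9975²) = 1.8395 for independent samples with unequal variances.
With z* = 1.960, the margin is 1.960 × 1.8395 = 3.6054.
x̄₁ − x̄₂ = 114 − 111 = 3.0000; the interval is 3.0000 ± 3.6054 = (-0.61, 6.61).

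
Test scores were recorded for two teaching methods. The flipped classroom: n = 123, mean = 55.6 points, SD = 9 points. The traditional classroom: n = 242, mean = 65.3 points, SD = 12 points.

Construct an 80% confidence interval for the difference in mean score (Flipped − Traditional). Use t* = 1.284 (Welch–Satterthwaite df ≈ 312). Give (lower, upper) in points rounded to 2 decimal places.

(-11.14, -8.26)

Standard errors of each mean: 9/√123 = 0.8115 and 12/√242 = 0.7714.
SE(x̄₁ − x̄₂) = √(0.8115² + 0.7714²) = 1.1196 for independent samples with unequal variances.
With t* = 1.284, the margin is 1.284 × 1.1196 = 1.4376.
x̄₁ − x̄₂ = 55.6 − 65.3 = -9.7000; the interval is -9.7000 ± 1.4376 = (-11.14, -8.26).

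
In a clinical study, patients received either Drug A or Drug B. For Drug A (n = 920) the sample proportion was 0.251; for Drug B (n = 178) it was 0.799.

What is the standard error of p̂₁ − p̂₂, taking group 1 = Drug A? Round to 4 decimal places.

SE₁ = √(p̂₁(1−p̂₁)/n₁) = √(0.2510·0.7490/920) = 0.01429; SE₂ = √(0.7990·0.2010/178) = 0.03004.
Independent samples: SE of the difference = √(SE₁² + SE₂²) = √(0.0002042041 + 0.0009024016) = 0.03327.

0.0333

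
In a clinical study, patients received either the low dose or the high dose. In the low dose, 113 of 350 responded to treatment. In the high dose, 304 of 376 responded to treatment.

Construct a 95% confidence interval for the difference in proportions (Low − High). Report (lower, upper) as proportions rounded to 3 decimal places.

p̂₁ = 113/350 = 0.3229 and p̂₂ = 304/376 = 0.8085.
SE₁ = √(p̂₁(1−p̂₁)/n₁) = √(0.3229·0.6771/350) = 0.02499; SE₂ = √(0.8085·0.1915/376) = 0.02029.
Independent samples: SE of the difference = √(SE₁² + SE₂²) = √(0.0006245001 + 0.0004116841) = 0.03219.
z* for 95% confidence is 1.960, so the margin of error is 1.960 × 0.03219 = 0.06309.
Point estimate p̂₁ − p̂₂ = 0.3229 − 0.8085 = -0.4856.
-0.4856 ± 0.06309 → (-0.549, -0.423).

(-0.549, -0.423)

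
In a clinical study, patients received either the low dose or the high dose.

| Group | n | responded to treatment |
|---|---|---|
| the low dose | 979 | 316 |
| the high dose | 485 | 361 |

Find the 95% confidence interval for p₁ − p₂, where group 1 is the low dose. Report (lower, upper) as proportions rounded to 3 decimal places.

First, p̂₁ = 316/979 = 0.3228; p̂₂ = 361/485 = 0.7443.
The two standard errors are √(0.3228×0.6772/979) = 0.01494 and √(0.7443×0.2557/485) = 0.01981.
Because the samples are independent, SE_diff = √(0.01494² + 0.01981²) = 0.02481.
Using z* = 1.960 for 95%, ME = 1.960 × 0.02481 = 0.04863.
p̂₁ − p̂₂ = -0.4215; interval -0.4215 ± 0.04863 gives (-0.470, -0.373).

(-0.470, -0.373)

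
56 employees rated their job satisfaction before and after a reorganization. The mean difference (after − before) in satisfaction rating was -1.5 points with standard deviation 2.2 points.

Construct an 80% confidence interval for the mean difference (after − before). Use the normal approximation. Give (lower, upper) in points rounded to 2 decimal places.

(-1.88, -1.12)

This is a matched-pairs design, so SE = s_d/√n = 2.2/√56 = 0.2940.
Margin = 1.282 × 0.2940 = 0.3769; the interval is -1.5 ± 0.3769 = (-1.88, -1.12).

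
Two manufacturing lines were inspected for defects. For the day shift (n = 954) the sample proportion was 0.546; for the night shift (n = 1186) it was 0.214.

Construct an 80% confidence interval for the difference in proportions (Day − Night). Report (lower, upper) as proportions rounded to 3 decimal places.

(0.306, 0.358)

The two standard errors are √(0.5460×0.4540/954) = 0.01612 and √(0.2140×0.7860/1186) = 0.01191.
Because the samples are independent, SE_diff = √(0.01612² + 0.01191²) = 0.02004.
Using z* = 1.282 for 80%, ME = 1.282 × 0.02004 = 0.02569.
p̂₁ − p̂₂ = 0.3320; interval 0.3320 ± 0.02569 gives (0.306, 0.358).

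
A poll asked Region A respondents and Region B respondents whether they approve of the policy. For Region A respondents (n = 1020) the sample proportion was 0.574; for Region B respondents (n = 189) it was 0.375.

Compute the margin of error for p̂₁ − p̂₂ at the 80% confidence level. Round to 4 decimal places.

0.0493

SE₁ = √(p̂₁(1−p̂₁)/n₁) = √(0.5740·0.4260/1020) = 0.01548; SE₂ = √(0.3750·0.6250/189) = 0.03521.
Independent samples: SE of the difference = √(SE₁² + SE₂²) = √(0.0002396304 + 0.0012397441) = 0.03846.
z* for 80% confidence is 1.282, so the margin of error is 1.282 × 0.03846 = 0.04931.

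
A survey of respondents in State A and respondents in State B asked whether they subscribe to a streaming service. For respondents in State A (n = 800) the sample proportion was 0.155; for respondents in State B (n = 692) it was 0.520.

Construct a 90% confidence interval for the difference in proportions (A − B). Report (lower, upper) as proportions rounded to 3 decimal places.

SE₁ = √(p̂₁(1−p̂₁)/n₁) = √(0.1550·0.8450/800) = 0.01280; SE₂ = √(0.5200·0.4800/692) = 0.01899.
Independent samples: SE of the difference = √(SE₁² + SE₂²) = √(0.00016384 + 0.0003606201) = 0.02290.
z* for 90% confidence is 1.645, so the margin of error is 1.645 × 0.02290 = 0.03767.
Point estimate p̂₁ − p̂₂ = 0.1550 − 0.5200 = -0.3650.
-0.3650 ± 0.03767 → (-0.403, -0.327).

(-0.403, -0.327)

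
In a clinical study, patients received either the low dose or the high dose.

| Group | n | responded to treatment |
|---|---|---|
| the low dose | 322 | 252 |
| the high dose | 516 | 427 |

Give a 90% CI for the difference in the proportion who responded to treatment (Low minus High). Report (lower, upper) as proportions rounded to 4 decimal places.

First, p̂₁ = 252/322 = 0.7826; p̂₂ = 427/516 = 0.8275.
The two standard errors are √(0.7826×0.2174/322) = 0.02299 and √(0.8275×0.1725/516) = 0.01663.
Because the samples are independent, SE_diff = √(0.02299² + 0.01663²) = 0.02837.
Using z* = 1.645 for 90%, ME = 1.645 × 0.02837 = 0.04667.
p̂₁ − p̂₂ = -0.0449; interval -0.0449 ± 0.04667 gives (-0.0916, 0.0018).

(-0.0916, 0.0018)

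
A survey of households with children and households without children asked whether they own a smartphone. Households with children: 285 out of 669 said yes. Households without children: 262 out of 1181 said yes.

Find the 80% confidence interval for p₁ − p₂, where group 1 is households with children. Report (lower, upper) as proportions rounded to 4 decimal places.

(0.1752, 0.2332)

First, p̂₁ = 285/669 = 0.4260; p̂₂ = 262/1181 = 0.2218.
The two standard errors are √(0.4260×0.5740/669) = 0.01912 and √(0.2218×0.7782/1181) = 0.01209.
Because the samples are independent, SE_diff = √(0.01912² + 0.01209²) = 0.02262.
Using z* = 1.282 for 80%, ME = 1.282 × 0.02262 = 0.02900.
p̂₁ − p̂₂ = 0.2042; interval 0.2042 ± 0.02900 gives (0.1752, 0.2332).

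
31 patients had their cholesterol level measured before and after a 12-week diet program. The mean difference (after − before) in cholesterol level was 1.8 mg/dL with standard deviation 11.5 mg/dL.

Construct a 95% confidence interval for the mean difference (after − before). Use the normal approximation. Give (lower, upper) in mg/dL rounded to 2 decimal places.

(-2.25, 5.85)

This is a matched-pairs design, so SE = s_d/√n = 11.5/√31 = 2.0655.
Margin = 1.960 × 2.0655 = 4.0484; the interval is 1.8 ± 4.0484 = (-2.25, 5.85).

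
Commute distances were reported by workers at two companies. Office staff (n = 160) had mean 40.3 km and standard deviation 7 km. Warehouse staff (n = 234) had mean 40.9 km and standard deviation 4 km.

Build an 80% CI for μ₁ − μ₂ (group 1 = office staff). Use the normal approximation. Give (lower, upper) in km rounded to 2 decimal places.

(-1.38, 0.18)

SE₁ = s₁/√n₁ = 7/√160 = 0.5534; SE₂ = 4/√234 = 0.2615.
Independent samples, unequal variances: SE_diff = √(SE₁² + SE₂²) = √(0.30625156 + 0.06838225) = 0.6121.
z* = 1.282, so margin of error = 1.282 × 0.6121 = 0.7847.
Difference in means = 40.3 − 40.9 = -0.6000.
-0.6000 ± 0.7847 → (-1.38, 0.18).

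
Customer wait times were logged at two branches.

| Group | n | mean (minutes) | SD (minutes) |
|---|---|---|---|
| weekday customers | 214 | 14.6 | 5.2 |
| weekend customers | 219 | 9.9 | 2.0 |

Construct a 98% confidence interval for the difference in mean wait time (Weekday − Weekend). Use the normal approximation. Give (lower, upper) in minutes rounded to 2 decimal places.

SE₁ = s₁/√n₁ = 5.2/√214 = 0.3555; SE₂ = 2.0/√219 = 0.1351.
Independent samples, unequal variances: SE_diff = √(SE₁² + SE₂²) = √(0.12638025 + 0.01825201) = 0.3803.
z* = 2.326, so margin of error = 2.326 × 0.3803 = 0.8846.
Difference in means = 14.6 − 9.9 = 4.7000.
4.7000 ± 0.8846 → (3.82, 5.58).

(3.82, 5.58)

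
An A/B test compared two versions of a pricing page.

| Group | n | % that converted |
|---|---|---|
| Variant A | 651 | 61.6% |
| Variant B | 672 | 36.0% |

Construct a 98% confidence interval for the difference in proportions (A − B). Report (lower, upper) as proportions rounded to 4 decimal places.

(0.1942, 0.3178)

Each SE is √(p̂(1−p̂)/n): √(0.6160·0.3840/651) = 0.01906 and √(0.3600·0.6400/672) = 0.01852.
SE(p̂₁ − p̂₂) = √(SE₁² + SE₂²) = √(0.0003632836 + 0.0003429904) = 0.02658, since the two samples are independent.
At 98% confidence z* = 2.326; margin = 2.326 × 0.02658 = 0.06183.
The difference is 0.6160 − 0.3600 = 0.2560, so the interval is 0.2560 ± 0.06183 = (0.1942, 0.3178).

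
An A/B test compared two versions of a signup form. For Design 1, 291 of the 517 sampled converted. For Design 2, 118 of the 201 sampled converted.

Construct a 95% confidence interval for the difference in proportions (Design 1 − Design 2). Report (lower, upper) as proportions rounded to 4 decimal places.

First, p̂₁ = 291/517 = 0.5629; p̂₂ = 118/201 = 0.5871.
The two standard errors are √(0.5629×0.4371/517) = 0.02182 and √(0.5871×0.4129/201) = 0.03473.
Because the samples are independent, SE_diff = √(0.02182² + 0.03473²) = 0.04102.
Using z* = 1.960 for 95%, ME = 1.960 × 0.04102 = 0.08040.
p̂₁ − p̂₂ = -0.0242; interval -0.0242 ± 0.08040 gives (-0.1046, 0.0562).

(-0.1046, 0.0562)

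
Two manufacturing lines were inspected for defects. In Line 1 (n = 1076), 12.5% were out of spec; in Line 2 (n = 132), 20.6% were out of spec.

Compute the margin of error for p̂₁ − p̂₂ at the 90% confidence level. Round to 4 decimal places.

0.0602

Each SE is √(p̂(1−p̂)/n): √(0.1250·0.8750/1076) = 0.01008 and √(0.2060·0.7940/132) = 0.03520.
SE(p̂₁ − p̂₂) = √(SE₁² + SE₂²) = √(0.0001016064 + 0.00123904) = 0.03661, since the two samples are independent.
At 90% confidence z* = 1.645; margin = 1.645 × 0.03661 = 0.06022.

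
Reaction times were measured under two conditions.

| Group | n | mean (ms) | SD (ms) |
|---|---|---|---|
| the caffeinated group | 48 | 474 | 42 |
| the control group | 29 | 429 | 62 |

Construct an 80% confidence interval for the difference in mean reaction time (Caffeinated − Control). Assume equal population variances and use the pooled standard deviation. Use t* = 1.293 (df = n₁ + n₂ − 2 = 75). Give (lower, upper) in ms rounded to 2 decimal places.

s_p = √[((n₁−1)s₁² + (n₂−1)s₂²)/(n₁+n₂−2)] = √[(47·42² + 28·62²)/75] = 50.4037.
SE = 50.4037·√(1/48 + 1/29) = 11.8546.
With t* = 1.293, margin = 1.293 × 11.8546 = 15.3280.
x̄₁ − x̄₂ = 474 − 429 = 45.0000; interval 45.0000 ± 15.3280 = (29.67, 60.33).

(29.67, 60.33)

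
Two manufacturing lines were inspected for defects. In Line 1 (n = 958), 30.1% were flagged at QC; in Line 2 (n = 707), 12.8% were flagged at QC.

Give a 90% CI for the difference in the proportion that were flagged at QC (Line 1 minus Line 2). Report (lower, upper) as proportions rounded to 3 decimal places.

(0.141, 0.205)

SE₁ = √(p̂₁(1−p̂₁)/n₁) = √(0.3010·0.6990/958) = 0.01482; SE₂ = √(0.1280·0.8720/707) = 0.01256.
Independent samples: SE of the difference = √(SE₁² + SE₂²) = √(0.0002196324 + 0.0001577536) = 0.01943.
z* for 90% confidence is 1.645, so the margin of error is 1.645 × 0.01943 = 0.03196.
Point estimate p̂₁ − p̂₂ = 0.3010 − 0.1280 = 0.1730.
0.1730 ± 0.03196 → (0.141, 0.205).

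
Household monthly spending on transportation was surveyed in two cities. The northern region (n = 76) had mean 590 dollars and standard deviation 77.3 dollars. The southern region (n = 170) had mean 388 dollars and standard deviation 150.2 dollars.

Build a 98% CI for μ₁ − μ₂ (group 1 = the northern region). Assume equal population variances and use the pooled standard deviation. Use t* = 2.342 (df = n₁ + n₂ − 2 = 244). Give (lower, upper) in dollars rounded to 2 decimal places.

(159.30, 244.70)

Pooled variance s_p² = [75·77.3² + 169·150.2²] / (76+170−2) = 17462.2685, so s_p = 132.1449.
SE_diff = s_p·√(1/n₁ + 1/n₂) = 132.1449·√(1/76 + 1/170) = 18.2342.
t* = 2.342; margin = 2.342 × 18.2342 = 42.7045.
Difference = 590 − 388 = 202.0000.
202.0000 ± 42.7045 → (159.30, 244.70).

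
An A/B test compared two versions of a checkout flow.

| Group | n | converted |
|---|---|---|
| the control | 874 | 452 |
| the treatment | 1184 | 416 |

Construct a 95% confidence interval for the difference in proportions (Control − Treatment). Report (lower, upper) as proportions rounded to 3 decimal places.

(0.123, 0.209)

First, p̂₁ = 452/874 = 0.5172; p̂₂ = 416/1184 = 0.3514.
The two standard errors are √(0.5172×0.4828/874) = 0.01690 and √(0.3514×0.6486/1184) = 0.01387.
Because the samples are independent, SE_diff = √(0.01690² + 0.01387²) = 0.02186.
Using z* = 1.960 for 95%, ME = 1.960 × 0.02186 = 0.04285.
p̂₁ − p̂₂ = 0.1658; interval 0.1658 ± 0.04285 gives (0.123, 0.209).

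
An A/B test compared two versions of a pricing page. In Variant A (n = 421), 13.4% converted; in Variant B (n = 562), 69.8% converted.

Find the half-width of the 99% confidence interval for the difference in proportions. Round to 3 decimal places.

The two standard errors are √(0.1340×0.8660/421) = 0.01660 and √(0.6980×0.3020/562) = 0.01937.
Because the samples are independent, SE_diff = √(0.01660² + 0.01937²) = 0.02551.
Using z* = 2.576 for 99%, ME = 2.576 × 0.02551 = 0.06571.

0.066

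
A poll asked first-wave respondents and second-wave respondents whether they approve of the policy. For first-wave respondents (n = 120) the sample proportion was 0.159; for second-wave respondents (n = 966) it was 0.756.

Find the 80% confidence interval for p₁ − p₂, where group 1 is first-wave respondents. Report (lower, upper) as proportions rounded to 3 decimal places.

Each SE is √(p̂(1−p̂)/n): √(0.1590·0.8410/120) = 0.03338 and √(0.7560·0.2440/966) = 0.01382.
SE(p̂₁ − p̂₂) = √(SE₁² + SE₂²) = √(0.0011142244 + 0.0001909924) = 0.03613, since the two samples are independent.
At 80% confidence z* = 1.282; margin = 1.282 × 0.03613 = 0.04632.
The difference is 0.1590 − 0.7560 = -0.5970, so the interval is -0.5970 ± 0.04632 = (-0.643, -0.551).

(-0.643, -0.551)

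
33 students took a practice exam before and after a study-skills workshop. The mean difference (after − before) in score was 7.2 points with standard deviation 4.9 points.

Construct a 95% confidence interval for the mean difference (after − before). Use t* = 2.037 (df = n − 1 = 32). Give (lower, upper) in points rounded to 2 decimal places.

This is a matched-pairs design, so SE = s_d/√n = 4.9/√33 = 0.8530.
Margin = 2.037 × 0.8530 = 1.7376; the interval is 7.2 ± 1.7376 = (5.46, 8.94).

(5.46, 8.94)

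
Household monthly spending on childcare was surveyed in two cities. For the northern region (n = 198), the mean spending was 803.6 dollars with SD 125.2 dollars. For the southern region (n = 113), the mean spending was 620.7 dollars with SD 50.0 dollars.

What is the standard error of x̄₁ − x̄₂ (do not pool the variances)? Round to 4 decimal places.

SE₁ = s₁/√n₁ = 125.2/√198 = 8.8976; SE₂ = 50.0/√113 = 4.7036.
Independent samples, unequal variances: SE_diff = √(SE₁² + SE₂²) = √(79.16728576 + 22.12385296) = 10.0643.

10.0643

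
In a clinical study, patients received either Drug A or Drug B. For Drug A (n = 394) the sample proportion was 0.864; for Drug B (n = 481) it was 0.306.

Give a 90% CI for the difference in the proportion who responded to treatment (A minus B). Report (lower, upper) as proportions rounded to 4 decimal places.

(0.5133, 0.6027)

SE₁ = √(p̂₁(1−p̂₁)/n₁) = √(0.8640·0.1360/394) = 0.01727; SE₂ = √(0.3060·0.6940/481) = 0.02101.
Independent samples: SE of the difference = √(SE₁² + SE₂²) = √(0.0002982529 + 0.0004414201) = 0.02720.
z* for 90% confidence is 1.645, so the margin of error is 1.645 × 0.02720 = 0.04474.
Point estimate p̂₁ − p̂₂ = 0.8640 − 0.3060 = 0.5580.
0.5580 ± 0.04474 → (0.5133, 0.6027).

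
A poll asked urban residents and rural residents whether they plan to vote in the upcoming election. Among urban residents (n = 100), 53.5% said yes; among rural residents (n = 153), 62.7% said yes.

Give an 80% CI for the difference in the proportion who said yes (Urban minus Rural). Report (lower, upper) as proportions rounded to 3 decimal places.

(-0.173, -0.011)

The two standard errors are √(0.5350×0.4650/100) = 0.04988 and √(0.6270×0.3730/153) = 0.03910.
Because the samples are independent, SE_diff = √(0.04988² + 0.03910²) = 0.06338.
Using z* = 1.282 for 80%, ME = 1.282 × 0.06338 = 0.08125.
p̂₁ − p̂₂ = -0.0920; interval -0.0920 ± 0.08125 gives (-0.173, -0.011).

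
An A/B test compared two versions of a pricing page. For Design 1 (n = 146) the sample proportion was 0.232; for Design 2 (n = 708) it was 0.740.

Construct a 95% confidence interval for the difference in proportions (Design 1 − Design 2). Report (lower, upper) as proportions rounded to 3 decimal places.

The two standard errors are √(0.2320×0.7680/146) = 0.03493 and √(0.7400×0.2600/708) = 0.01648.
Because the samples are independent, SE_diff = √(0.03493² + 0.01648²) = 0.03862.
Using z* = 1.960 for 95%, ME = 1.960 × 0.03862 = 0.07570.
p̂₁ − p̂₂ = -0.5080; interval -0.5080 ± 0.07570 gives (-0.584, -0.432).

(-0.584, -0.432)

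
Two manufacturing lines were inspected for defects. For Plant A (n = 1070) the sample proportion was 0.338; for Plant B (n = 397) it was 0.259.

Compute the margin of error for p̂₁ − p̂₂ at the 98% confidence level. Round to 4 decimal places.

0.0612

Each SE is √(p̂(1−p̂)/n): √(0.3380·0.6620/1070) = 0.01446 and √(0.2590·0.7410/397) = 0.02199.
SE(p̂₁ − p̂₂) = √(SE₁² + SE₂²) = √(0.0002090916 + 0.0004835601) = 0.02632, since the two samples are independent.
At 98% confidence z* = 2.326; margin = 2.326 × 0.02632 = 0.06122.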